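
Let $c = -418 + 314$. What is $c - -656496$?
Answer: $656392$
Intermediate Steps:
$c = -104$
$c - -656496 = -104 - -656496 = -104 + 656496 = 656392$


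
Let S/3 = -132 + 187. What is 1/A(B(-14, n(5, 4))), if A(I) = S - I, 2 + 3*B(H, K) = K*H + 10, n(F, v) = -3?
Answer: 3/445 ≈ 0.0067416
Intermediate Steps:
S = 165 (S = 3*(-132 + 187) = 3*55 = 165)
B(H, K) = 8/3 + H*K/3 (B(H, K) = -2/3 + (K*H + 10)/3 = -2/3 + (H*K + 10)/3 = -2/3 + (10 + H*K)/3 = -2/3 + (10/3 + H*K/3) = 8/3 + H*K/3)
A(I) = 165 - I
1/A(B(-14, n(5, 4))) = 1/(165 - (8/3 + (1/3)*(-14)*(-3))) = 1/(165 - (8/3 + 14)) = 1/(165 - 1*50/3) = 1/(165 - 50/3) = 1/(445/3) = 3/445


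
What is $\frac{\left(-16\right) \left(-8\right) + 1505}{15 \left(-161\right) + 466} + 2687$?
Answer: $\frac{5235330}{1949} \approx 2686.2$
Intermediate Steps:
$\frac{\left(-16\right) \left(-8\right) + 1505}{15 \left(-161\right) + 466} + 2687 = \frac{128 + 1505}{-2415 + 466} + 2687 = \frac{1633}{-1949} + 2687 = 1633 \left(- \frac{1}{1949}\right) + 2687 = - \frac{1633}{1949} + 2687 = \frac{5235330}{1949}$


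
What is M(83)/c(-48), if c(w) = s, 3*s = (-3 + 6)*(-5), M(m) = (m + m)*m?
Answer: -13778/5 ≈ -2755.6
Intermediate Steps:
M(m) = 2*m² (M(m) = (2*m)*m = 2*m²)
s = -5 (s = ((-3 + 6)*(-5))/3 = (3*(-5))/3 = (⅓)*(-15) = -5)
c(w) = -5
M(83)/c(-48) = (2*83²)/(-5) = (2*6889)*(-⅕) = 13778*(-⅕) = -13778/5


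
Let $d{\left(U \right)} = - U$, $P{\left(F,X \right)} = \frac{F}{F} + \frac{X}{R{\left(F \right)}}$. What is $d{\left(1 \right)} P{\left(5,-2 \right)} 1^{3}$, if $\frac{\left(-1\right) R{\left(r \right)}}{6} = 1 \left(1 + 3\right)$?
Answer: $- \frac{13}{12} \approx -1.0833$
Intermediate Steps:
$R{\left(r \right)} = -24$ ($R{\left(r \right)} = - 6 \cdot 1 \left(1 + 3\right) = - 6 \cdot 1 \cdot 4 = \left(-6\right) 4 = -24$)
$P{\left(F,X \right)} = 1 - \frac{X}{24}$ ($P{\left(F,X \right)} = \frac{F}{F} + \frac{X}{-24} = 1 + X \left(- \frac{1}{24}\right) = 1 - \frac{X}{24}$)
$d{\left(1 \right)} P{\left(5,-2 \right)} 1^{3} = \left(-1\right) 1 \left(1 - - \frac{1}{12}\right) 1^{3} = - (1 + \frac{1}{12}) 1 = \left(-1\right) \frac{13}{12} \cdot 1 = \left(- \frac{13}{12}\right) 1 = - \frac{13}{12}$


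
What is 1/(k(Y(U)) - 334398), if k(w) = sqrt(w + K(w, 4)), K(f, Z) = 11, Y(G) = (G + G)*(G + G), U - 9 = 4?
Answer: -111466/37274007239 - sqrt(687)/111822021717 ≈ -2.9907e-6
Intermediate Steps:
U = 13 (U = 9 + 4 = 13)
Y(G) = 4*G**2 (Y(G) = (2*G)*(2*G) = 4*G**2)
k(w) = sqrt(11 + w) (k(w) = sqrt(w + 11) = sqrt(11 + w))
1/(k(Y(U)) - 334398) = 1/(sqrt(11 + 4*13**2) - 334398) = 1/(sqrt(11 + 4*169) - 334398) = 1/(sqrt(11 + 676) - 334398) = 1/(sqrt(687) - 334398) = 1/(-334398 + sqrt(687))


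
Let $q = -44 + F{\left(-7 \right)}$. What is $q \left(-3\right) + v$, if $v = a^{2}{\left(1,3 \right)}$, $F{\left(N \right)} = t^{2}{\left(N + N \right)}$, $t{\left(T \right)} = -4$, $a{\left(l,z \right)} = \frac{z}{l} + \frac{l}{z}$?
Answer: $\frac{856}{9} \approx 95.111$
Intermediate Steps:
$a{\left(l,z \right)} = \frac{l}{z} + \frac{z}{l}$
$F{\left(N \right)} = 16$ ($F{\left(N \right)} = \left(-4\right)^{2} = 16$)
$q = -28$ ($q = -44 + 16 = -28$)
$v = \frac{100}{9}$ ($v = \left(1 \cdot \frac{1}{3} + \frac{3}{1}\right)^{2} = \left(1 \cdot \frac{1}{3} + 3 \cdot 1\right)^{2} = \left(\frac{1}{3} + 3\right)^{2} = \left(\frac{10}{3}\right)^{2} = \frac{100}{9} \approx 11.111$)
$q \left(-3\right) + v = \left(-28\right) \left(-3\right) + \frac{100}{9} = 84 + \frac{100}{9} = \frac{856}{9}$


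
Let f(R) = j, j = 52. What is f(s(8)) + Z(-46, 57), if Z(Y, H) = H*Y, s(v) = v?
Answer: -2570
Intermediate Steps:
f(R) = 52
f(s(8)) + Z(-46, 57) = 52 + 57*(-46) = 52 - 2622 = -2570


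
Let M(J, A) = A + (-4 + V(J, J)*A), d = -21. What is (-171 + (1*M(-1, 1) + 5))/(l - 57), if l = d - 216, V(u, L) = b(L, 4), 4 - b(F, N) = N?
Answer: 169/294 ≈ 0.57483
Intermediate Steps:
b(F, N) = 4 - N
V(u, L) = 0 (V(u, L) = 4 - 1*4 = 4 - 4 = 0)
M(J, A) = -4 + A (M(J, A) = A + (-4 + 0*A) = A + (-4 + 0) = A - 4 = -4 + A)
l = -237 (l = -21 - 216 = -237)
(-171 + (1*M(-1, 1) + 5))/(l - 57) = (-171 + (1*(-4 + 1) + 5))/(-237 - 57) = (-171 + (1*(-3) + 5))/(-294) = (-171 + (-3 + 5))*(-1/294) = (-171 + 2)*(-1/294) = -169*(-1/294) = 169/294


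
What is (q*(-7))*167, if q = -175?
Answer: 204575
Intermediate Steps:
(q*(-7))*167 = -175*(-7)*167 = 1225*167 = 204575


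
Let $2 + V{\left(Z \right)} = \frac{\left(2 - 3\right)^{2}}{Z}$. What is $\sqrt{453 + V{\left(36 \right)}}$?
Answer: $\frac{\sqrt{16237}}{6} \approx 21.237$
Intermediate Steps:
$V{\left(Z \right)} = -2 + \frac{1}{Z}$ ($V{\left(Z \right)} = -2 + \frac{\left(2 - 3\right)^{2}}{Z} = -2 + \frac{\left(-1\right)^{2}}{Z} = -2 + 1 \frac{1}{Z} = -2 + \frac{1}{Z}$)
$\sqrt{453 + V{\left(36 \right)}} = \sqrt{453 - \left(2 - \frac{1}{36}\right)} = \sqrt{453 + \left(-2 + \frac{1}{36}\right)} = \sqrt{453 - \frac{71}{36}} = \sqrt{\frac{16237}{36}} = \frac{\sqrt{16237}}{6}$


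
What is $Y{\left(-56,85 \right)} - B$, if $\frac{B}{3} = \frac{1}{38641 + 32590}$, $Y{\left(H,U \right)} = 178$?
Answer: $\frac{12679115}{71231} \approx 178.0$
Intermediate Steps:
$B = \frac{3}{71231}$ ($B = \frac{3}{38641 + 32590} = \frac{3}{71231} \approx 4.2117 \cdot 10^{-5}$)
$Y{\left(-56,85 \right)} - B = 178 - \frac{3}{71231} = \frac{12679115}{71231}$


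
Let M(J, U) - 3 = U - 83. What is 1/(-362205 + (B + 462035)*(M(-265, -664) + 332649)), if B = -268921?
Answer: 1/64095139965 ≈ 1.5602e-11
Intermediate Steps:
M(J, U) = -80 + U (M(J, U) = 3 + (U - 83) = 3 + (-83 + U) = -80 + U)
1/(-362205 + (B + 462035)*(M(-265, -664) + 332649)) = 1/(-362205 + (-268921 + 462035)*((-80 - 664) + 332649)) = 1/(-362205 + 193114*(-744 + 332649)) = 1/(-362205 + 193114*331905) = 1/(-362205 + 64095502170) = 1/64095139965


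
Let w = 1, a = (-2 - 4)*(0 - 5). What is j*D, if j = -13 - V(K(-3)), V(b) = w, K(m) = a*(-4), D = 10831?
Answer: -151634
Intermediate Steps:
a = 30 (a = -6*(-5) = 30)
K(m) = -120 (K(m) = 30*(-4) = -120)
V(b) = 1
j = -14 (j = -13 - 1*1 = -13 - 1 = -14)
j*D = -14*10831 = -151634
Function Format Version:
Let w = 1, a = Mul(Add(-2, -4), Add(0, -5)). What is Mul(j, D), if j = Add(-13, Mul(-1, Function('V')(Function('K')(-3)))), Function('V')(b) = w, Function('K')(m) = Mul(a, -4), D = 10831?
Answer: -151634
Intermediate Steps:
a = 30 (a = Mul(-6, -5) = 30)
Function('K')(m) = -120 (Function('K')(m) = Mul(30, -4) = -120)
Function('V')(b) = 1
j = -14 (j = Add(-13, Mul(-1, 1)) = Add(-13, -1) = -14)
Mul(j, D) = Mul(-14, 10831) = -151634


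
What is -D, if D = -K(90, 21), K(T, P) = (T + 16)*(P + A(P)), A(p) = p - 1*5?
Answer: 3922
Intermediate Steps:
A(p) = -5 + p (A(p) = p - 5 = -5 + p)
K(T, P) = (-5 + 2*P)*(16 + T) (K(T, P) = (T + 16)*(P + (-5 + P)) = (16 + T)*(-5 + 2*P) = (-5 + 2*P)*(16 + T))
D = -3922 (D = -(-80 + 32*21 + 21*90 + 90*(-5 + 21)) = -(-80 + 672 + 1890 + 90*16) = -(-80 + 672 + 1890 + 1440) = -1*3922 = -3922)
-D = -1*(-3922) = 3922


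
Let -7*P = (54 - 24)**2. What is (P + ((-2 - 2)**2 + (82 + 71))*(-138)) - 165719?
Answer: -1324187/7 ≈ -1.8917e+5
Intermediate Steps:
P = -900/7 (P = -(54 - 24)**2/7 = -1/7*30**2 = -1/7*900 = -900/7 ≈ -128.57)
(P + ((-2 - 2)**2 + (82 + 71))*(-138)) - 165719 = (-900/7 + ((-2 - 2)**2 + (82 + 71))*(-138)) - 165719 = (-900/7 + ((-4)**2 + 153)*(-138)) - 165719 = (-900/7 + (16 + 153)*(-138)) - 165719 = (-900/7 + 169*(-138)) - 165719 = (-900/7 - 23322) - 165719 = -164154/7 - 165719 = -1324187/7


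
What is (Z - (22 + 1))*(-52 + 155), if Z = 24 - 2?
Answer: -103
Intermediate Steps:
Z = 22
(Z - (22 + 1))*(-52 + 155) = (22 - (22 + 1))*(-52 + 155) = (22 - 1*23)*103 = (22 - 23)*103 = -1*103 = -103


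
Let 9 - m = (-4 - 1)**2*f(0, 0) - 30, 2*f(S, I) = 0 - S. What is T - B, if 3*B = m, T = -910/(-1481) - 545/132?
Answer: -3228421/195492 ≈ -16.514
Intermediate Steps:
f(S, I) = -S/2 (f(S, I) = (0 - S)/2 = (-S)/2 = -S/2)
m = 39 (m = 9 - ((-4 - 1)**2*(-1/2*0) - 30) = 9 - ((-5)**2*0 - 30) = 9 - (25*0 - 30) = 9 - (0 - 30) = 9 - 1*(-30) = 9 + 30 = 39)
T = -687025/195492 (T = -910*(-1/1481) - 545*1/132 = 910/1481 - 545/132 = -687025/195492 ≈ -3.5143)
B = 13 (B = (1/3)*39 = 13)
T - B = -687025/195492 - 1*13 = -687025/195492 - 13 = -3228421/195492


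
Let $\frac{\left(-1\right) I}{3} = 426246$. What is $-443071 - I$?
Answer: $835667$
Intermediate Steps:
$I = -1278738$ ($I = \left(-3\right) 426246 = -1278738$)
$-443071 - I = -443071 - -1278738 = -443071 + 1278738 = 835667$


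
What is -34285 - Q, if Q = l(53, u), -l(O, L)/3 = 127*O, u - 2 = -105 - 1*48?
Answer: -14092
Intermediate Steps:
u = -151 (u = 2 + (-105 - 1*48) = 2 + (-105 - 48) = 2 - 153 = -151)
l(O, L) = -381*O
Q = -20193 (Q = -381*53 = -20193)
-34285 - Q = -34285 - 1*(-20193) = -34285 + 20193 = -14092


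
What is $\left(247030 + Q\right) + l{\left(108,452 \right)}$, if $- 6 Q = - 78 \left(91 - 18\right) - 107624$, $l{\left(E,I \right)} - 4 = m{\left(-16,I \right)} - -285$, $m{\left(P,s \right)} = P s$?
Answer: $\frac{776920}{3} \approx 2.5897 \cdot 10^{5}$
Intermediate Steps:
$l{\left(E,I \right)} = 289 - 16 I$ ($l{\left(E,I \right)} = 4 - \left(-285 + 16 I\right) = 289 - 16 I$)
$Q = \frac{56659}{3}$ ($Q = - \frac{- 78 \left(91 - 18\right) - 107624}{6} = - \frac{\left(-78\right) 73 - 107624}{6} = - \frac{-5694 - 107624}{6} = \left(- \frac{1}{6}\right) \left(-113318\right) = \frac{56659}{3} \approx 18886.0$)
$\left(247030 + Q\right) + l{\left(108,452 \right)} = \left(247030 + \frac{56659}{3}\right) + \left(289 - 7232\right) = \frac{797749}{3} + \left(289 - 7232\right) = \frac{797749}{3} - 6943 = \frac{776920}{3}$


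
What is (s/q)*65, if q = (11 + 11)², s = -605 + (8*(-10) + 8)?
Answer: -44005/484 ≈ -90.919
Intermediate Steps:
s = -677 (s = -605 + (-80 + 8) = -605 - 72 = -677)
q = 484 (q = 22² = 484)
(s/q)*65 = -677/484*65 = -44005/484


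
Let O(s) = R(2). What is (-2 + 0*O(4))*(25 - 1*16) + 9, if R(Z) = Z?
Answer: -9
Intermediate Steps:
O(s) = 2
(-2 + 0*O(4))*(25 - 1*16) + 9 = (-2 + 0*2)*(25 - 1*16) + 9 = (-2 + 0)*(25 - 16) + 9 = -2*9 + 9 = -18 + 9 = -9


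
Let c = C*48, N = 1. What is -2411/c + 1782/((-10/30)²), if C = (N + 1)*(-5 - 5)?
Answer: 15398891/960 ≈ 16041.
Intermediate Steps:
C = -20 (C = (1 + 1)*(-5 - 5) = 2*(-10) = -20)
c = -960 (c = -20*48 = -960)
-2411/c + 1782/((-10/30)²) = -2411/(-960) + 1782/((-10/30)²) = -2411*(-1/960) + 1782/((-10*1/30)²) = 2411/960 + 1782/((-⅓)²) = 2411/960 + 1782/(⅑) = 2411/960 + 1782*9 = 2411/960 + 16038 = 15398891/960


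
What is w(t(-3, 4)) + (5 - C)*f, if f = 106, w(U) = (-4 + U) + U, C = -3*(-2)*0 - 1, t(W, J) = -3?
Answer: 626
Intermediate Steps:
C = -1 (C = 6*0 - 1 = 0 - 1 = -1)
w(U) = -4 + 2*U
w(t(-3, 4)) + (5 - C)*f = (-4 + 2*(-3)) + (5 - 1*(-1))*106 = (-4 - 6) + (5 + 1)*106 = -10 + 6*106 = -10 + 636 = 626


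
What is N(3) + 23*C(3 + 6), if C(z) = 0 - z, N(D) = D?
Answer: -204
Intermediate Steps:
C(z) = -z
N(3) + 23*C(3 + 6) = 3 + 23*(-(3 + 6)) = 3 + 23*(-1*9) = 3 + 23*(-9) = 3 - 207 = -204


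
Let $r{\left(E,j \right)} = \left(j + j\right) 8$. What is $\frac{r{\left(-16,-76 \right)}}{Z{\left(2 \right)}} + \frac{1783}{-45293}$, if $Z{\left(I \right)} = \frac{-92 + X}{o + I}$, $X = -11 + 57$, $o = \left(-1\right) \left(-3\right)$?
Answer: $\frac{137649711}{1041739} \approx 132.13$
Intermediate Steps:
$r{\left(E,j \right)} = 16 j$ ($r{\left(E,j \right)} = 2 j 8 = 16 j$)
$o = 3$
$X = 46$
$Z{\left(I \right)} = - \frac{46}{3 + I}$ ($Z{\left(I \right)} = \frac{-92 + 46}{3 + I} = - \frac{46}{3 + I}$)
$\frac{r{\left(-16,-76 \right)}}{Z{\left(2 \right)}} + \frac{1783}{-45293} = \frac{16 \left(-76\right)}{\left(-46\right) \frac{1}{3 + 2}} + \frac{1783}{-45293} = - \frac{1216}{\left(-46\right) \frac{1}{5}} + 1783 \left(- \frac{1}{45293}\right) = - \frac{1216}{\left(-46\right) \frac{1}{5}} - \frac{1783}{45293} = - \frac{1216}{- \frac{46}{5}} - \frac{1783}{45293} = \left(-1216\right) \left(- \frac{5}{46}\right) - \frac{1783}{45293} = \frac{3040}{23} - \frac{1783}{45293} = \frac{137649711}{1041739}$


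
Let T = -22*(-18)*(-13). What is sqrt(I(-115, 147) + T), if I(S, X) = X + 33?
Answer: 6*I*sqrt(138) ≈ 70.484*I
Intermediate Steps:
I(S, X) = 33 + X
T = -5148 (T = 396*(-13) = -5148)
sqrt(I(-115, 147) + T) = sqrt((33 + 147) - 5148) = sqrt(180 - 5148) = sqrt(-4968) = 6*I*sqrt(138)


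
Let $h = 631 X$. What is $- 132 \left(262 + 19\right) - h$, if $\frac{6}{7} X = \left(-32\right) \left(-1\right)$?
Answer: $- \frac{181948}{3} \approx -60649.0$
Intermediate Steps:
$X = \frac{112}{3}$ ($X = \frac{7 \left(\left(-32\right) \left(-1\right)\right)}{6} = \frac{7}{6} \cdot 32 = \frac{112}{3} \approx 37.333$)
$h = \frac{70672}{3}$ ($h = 631 \cdot \frac{112}{3} = \frac{70672}{3} \approx 23557.0$)
$- 132 \left(262 + 19\right) - h = - 132 \left(262 + 19\right) - \frac{70672}{3} = \left(-132\right) 281 - \frac{70672}{3} = -37092 - \frac{70672}{3} = - \frac{181948}{3}$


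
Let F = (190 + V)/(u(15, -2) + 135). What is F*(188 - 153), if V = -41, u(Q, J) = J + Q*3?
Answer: 5215/178 ≈ 29.298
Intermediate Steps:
u(Q, J) = J + 3*Q
F = 149/178 (F = (190 - 41)/((-2 + 3*15) + 135) = 149/((-2 + 45) + 135) = 149/(43 + 135) = 149/178 ≈ 0.83708)
F*(188 - 153) = 149*(188 - 153)/178 = (149/178)*35 = 5215/178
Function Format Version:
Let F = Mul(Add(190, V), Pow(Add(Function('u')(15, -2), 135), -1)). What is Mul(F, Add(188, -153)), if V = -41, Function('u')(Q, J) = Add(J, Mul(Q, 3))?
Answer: Rational(5215, 178) ≈ 29.298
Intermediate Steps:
Function('u')(Q, J) = Add(J, Mul(3, Q))
F = Rational(149, 178) (F = Mul(Add(190, -41), Pow(Add(Add(-2, Mul(3, 15)), 135), -1)) = Mul(149, Pow(Add(Add(-2, 45), 135), -1)) = Mul(149, Pow(Add(43, 135), -1)) = Mul(149, Pow(178, -1)) = Mul(149, Rational(1, 178)) = Rational(149, 178) ≈ 0.83708)
Mul(F, Add(188, -153)) = Mul(Rational(149, 178), Add(188, -153)) = Mul(Rational(149, 178), 35) = Rational(5215, 178)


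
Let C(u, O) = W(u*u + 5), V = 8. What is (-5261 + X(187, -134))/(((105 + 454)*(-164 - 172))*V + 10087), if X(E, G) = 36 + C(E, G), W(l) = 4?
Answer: 5221/1492505 ≈ 0.0034981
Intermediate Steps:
C(u, O) = 4
X(E, G) = 40 (X(E, G) = 36 + 4 = 40)
(-5261 + X(187, -134))/(((105 + 454)*(-164 - 172))*V + 10087) = (-5261 + 40)/(((105 + 454)*(-164 - 172))*8 + 10087) = -5221/((559*(-336))*8 + 10087) = -5221/(-187824*8 + 10087) = -5221/(-1502592 + 10087) = -5221/(-1492505) = -5221*(-1/1492505) = 5221/1492505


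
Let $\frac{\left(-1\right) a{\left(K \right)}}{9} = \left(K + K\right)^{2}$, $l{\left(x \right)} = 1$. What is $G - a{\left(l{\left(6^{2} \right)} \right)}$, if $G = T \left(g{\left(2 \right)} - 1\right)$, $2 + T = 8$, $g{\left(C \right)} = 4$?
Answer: $54$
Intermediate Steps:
$T = 6$ ($T = -2 + 8 = 6$)
$G = 18$ ($G = 6 \left(4 - 1\right) = 6 \cdot 3 = 18$)
$a{\left(K \right)} = - 36 K^{2}$ ($a{\left(K \right)} = - 9 \left(K + K\right)^{2} = - 9 \left(2 K\right)^{2} = - 9 \cdot 4 K^{2} = - 36 K^{2}$)
$G - a{\left(l{\left(6^{2} \right)} \right)} = 18 - - 36 \cdot 1^{2} = 18 - \left(-36\right) 1 = 18 - -36 = 18 + 36 = 54$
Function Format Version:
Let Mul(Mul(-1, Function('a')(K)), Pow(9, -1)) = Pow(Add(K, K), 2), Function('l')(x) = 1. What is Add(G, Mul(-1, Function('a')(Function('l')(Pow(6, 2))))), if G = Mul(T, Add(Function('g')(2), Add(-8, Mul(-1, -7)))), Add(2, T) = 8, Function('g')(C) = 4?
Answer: 54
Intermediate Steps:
T = 6 (T = Add(-2, 8) = 6)
G = 18 (G = Mul(6, Add(4, Add(-8, Mul(-1, -7)))) = Mul(6, Add(4, Add(-8, 7))) = Mul(6, Add(4, -1)) = Mul(6, 3) = 18)
Function('a')(K) = Mul(-36, Pow(K, 2)) (Function('a')(K) = Mul(-9, Pow(Add(K, K), 2)) = Mul(-9, Pow(Mul(2, K), 2)) = Mul(-9, Mul(4, Pow(K, 2))) = Mul(-36, Pow(K, 2)))
Add(G, Mul(-1, Function('a')(Function('l')(Pow(6, 2))))) = Add(18, Mul(-1, Mul(-36, Pow(1, 2)))) = Add(18, Mul(-1, Mul(-36, 1))) = Add(18, Mul(-1, -36)) = Add(18, 36) = 54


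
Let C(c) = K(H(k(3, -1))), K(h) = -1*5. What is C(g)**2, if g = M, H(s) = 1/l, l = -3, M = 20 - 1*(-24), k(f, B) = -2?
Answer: 25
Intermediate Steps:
M = 44 (M = 20 + 24 = 44)
H(s) = -1/3 (H(s) = 1/(-3) = -1/3)
K(h) = -5
g = 44
C(c) = -5
C(g)**2 = (-5)**2 = 25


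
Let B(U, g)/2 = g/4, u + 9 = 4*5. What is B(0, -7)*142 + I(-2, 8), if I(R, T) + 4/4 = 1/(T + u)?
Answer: -9461/19 ≈ -497.95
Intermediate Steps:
u = 11 (u = -9 + 4*5 = -9 + 20 = 11)
B(U, g) = g/2 (B(U, g) = 2*(g/4) = g/2)
I(R, T) = -1 + 1/(11 + T) (I(R, T) = -1 + 1/(T + 11) = -1 + 1/(11 + T))
B(0, -7)*142 + I(-2, 8) = ((1/2)*(-7))*142 + (-10 - 1*8)/(11 + 8) = -7/2*142 + (-10 - 8)/19 = -497 + (1/19)*(-18) = -497 - 18/19 = -9461/19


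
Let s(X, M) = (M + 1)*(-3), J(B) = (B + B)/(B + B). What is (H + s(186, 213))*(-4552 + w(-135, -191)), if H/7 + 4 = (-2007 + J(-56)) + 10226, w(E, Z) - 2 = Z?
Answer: -269620670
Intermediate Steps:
J(B) = 1 (J(B) = (2*B)/((2*B)) = (2*B)*(1/(2*B)) = 1)
w(E, Z) = 2 + Z
H = 57512 (H = -28 + 7*((-2007 + 1) + 10226) = -28 + 7*(-2006 + 10226) = -28 + 7*8220 = -28 + 57540 = 57512)
s(X, M) = -3 - 3*M (s(X, M) = (1 + M)*(-3) = -3 - 3*M)
(H + s(186, 213))*(-4552 + w(-135, -191)) = (57512 + (-3 - 3*213))*(-4552 + (2 - 191)) = (57512 + (-3 - 639))*(-4552 - 189) = (57512 - 642)*(-4741) = 56870*(-4741) = -269620670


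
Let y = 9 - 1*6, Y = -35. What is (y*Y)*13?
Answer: -1365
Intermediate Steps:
y = 3 (y = 9 - 6 = 3)
(y*Y)*13 = (3*(-35))*13 = -105*13 = -1365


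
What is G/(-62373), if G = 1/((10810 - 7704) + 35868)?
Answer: -1/2430925302 ≈ -4.1137e-10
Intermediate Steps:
G = 1/38974 (G = 1/(3106 + 35868) = 1/38974 ≈ 2.5658e-5)
G/(-62373) = (1/38974)/(-62373) = (1/38974)*(-1/62373) = -1/2430925302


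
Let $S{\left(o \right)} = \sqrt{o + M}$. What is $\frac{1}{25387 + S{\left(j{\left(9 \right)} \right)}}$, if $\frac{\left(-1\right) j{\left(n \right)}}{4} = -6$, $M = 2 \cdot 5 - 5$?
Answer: $\frac{25387}{644499740} - \frac{\sqrt{29}}{644499740} \approx 3.9382 \cdot 10^{-5}$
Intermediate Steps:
$M = 5$ ($M = 10 - 5 = 5$)
$j{\left(n \right)} = 24$ ($j{\left(n \right)} = \left(-4\right) \left(-6\right) = 24$)
$S{\left(o \right)} = \sqrt{5 + o}$ ($S{\left(o \right)} = \sqrt{o + 5} = \sqrt{5 + o}$)
$\frac{1}{25387 + S{\left(j{\left(9 \right)} \right)}} = \frac{1}{25387 + \sqrt{5 + 24}} = \frac{1}{25387 + \sqrt{29}}$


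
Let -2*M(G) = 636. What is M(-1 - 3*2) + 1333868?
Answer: 1333550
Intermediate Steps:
M(G) = -318 (M(G) = -½*636 = -318)
M(-1 - 3*2) + 1333868 = -318 + 1333868 = 1333550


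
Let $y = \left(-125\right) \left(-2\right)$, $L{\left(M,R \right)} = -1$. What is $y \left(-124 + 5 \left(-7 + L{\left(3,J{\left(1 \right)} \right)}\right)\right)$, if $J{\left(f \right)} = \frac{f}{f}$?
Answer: $-41000$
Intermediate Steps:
$J{\left(f \right)} = 1$
$y = 250$
$y \left(-124 + 5 \left(-7 + L{\left(3,J{\left(1 \right)} \right)}\right)\right) = 250 \left(-124 + 5 \left(-7 - 1\right)\right) = 250 \left(-124 + 5 \left(-8\right)\right) = 250 \left(-124 - 40\right) = 250 \left(-164\right) = -41000$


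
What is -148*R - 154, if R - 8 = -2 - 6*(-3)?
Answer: -3706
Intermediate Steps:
R = 24 (R = 8 + (-2 - 6*(-3)) = 8 + (-2 + 18) = 8 + 16 = 24)
-148*R - 154 = -148*24 - 154 = -3552 - 154 = -3706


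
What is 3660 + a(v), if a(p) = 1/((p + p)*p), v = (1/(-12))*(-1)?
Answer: 3732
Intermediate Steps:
v = 1/12 (v = (1*(-1/12))*(-1) = -1/12*(-1) = 1/12 ≈ 0.083333)
a(p) = 1/(2*p²) (a(p) = 1/(((2*p))*p) = (1/(2*p))/p = 1/(2*p²))
3660 + a(v) = 3660 + 1/(2*12⁻²) = 3660 + (½)*144 = 3660 + 72 = 3732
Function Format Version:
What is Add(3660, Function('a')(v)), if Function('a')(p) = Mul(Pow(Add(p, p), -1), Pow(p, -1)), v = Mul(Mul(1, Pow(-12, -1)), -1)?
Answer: 3732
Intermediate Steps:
v = Rational(1, 12) (v = Mul(Mul(1, Rational(-1, 12)), -1) = Mul(Rational(-1, 12), -1) = Rational(1, 12) ≈ 0.083333)
Function('a')(p) = Mul(Rational(1, 2), Pow(p, -2)) (Function('a')(p) = Mul(Pow(Mul(2, p), -1), Pow(p, -1)) = Mul(Mul(Rational(1, 2), Pow(p, -1)), Pow(p, -1)) = Mul(Rational(1, 2), Pow(p, -2)))
Add(3660, Function('a')(v)) = Add(3660, Mul(Rational(1, 2), Pow(Rational(1, 12), -2))) = Add(3660, Mul(Rational(1, 2), 144)) = Add(3660, 72) = 3732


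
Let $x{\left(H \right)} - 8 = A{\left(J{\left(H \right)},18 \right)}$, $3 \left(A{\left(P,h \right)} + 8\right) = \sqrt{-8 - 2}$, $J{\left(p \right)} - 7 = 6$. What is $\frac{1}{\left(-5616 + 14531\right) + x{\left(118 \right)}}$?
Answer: $\frac{16047}{143059007} - \frac{3 i \sqrt{10}}{715295035} \approx 0.00011217 - 1.3263 \cdot 10^{-8} i$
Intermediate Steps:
$J{\left(p \right)} = 13$ ($J{\left(p \right)} = 7 + 6 = 13$)
$A{\left(P,h \right)} = -8 + \frac{i \sqrt{10}}{3}$ ($A{\left(P,h \right)} = -8 + \frac{\sqrt{-8 - 2}}{3} = -8 + \frac{\sqrt{-10}}{3} = -8 + \frac{i \sqrt{10}}{3}$)
$x{\left(H \right)} = \frac{i \sqrt{10}}{3}$ ($x{\left(H \right)} = 8 - \left(8 - \frac{i \sqrt{10}}{3}\right) = \frac{i \sqrt{10}}{3}$)
$\frac{1}{\left(-5616 + 14531\right) + x{\left(118 \right)}} = \frac{1}{\left(-5616 + 14531\right) + \frac{i \sqrt{10}}{3}} = \frac{1}{8915 + \frac{i \sqrt{10}}{3}}$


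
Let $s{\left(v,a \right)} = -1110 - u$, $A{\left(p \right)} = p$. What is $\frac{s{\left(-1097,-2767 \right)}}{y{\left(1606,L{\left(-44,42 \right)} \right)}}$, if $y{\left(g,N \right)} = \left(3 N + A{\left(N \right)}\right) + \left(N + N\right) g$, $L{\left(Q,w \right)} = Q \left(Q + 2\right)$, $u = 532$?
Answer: $- \frac{821}{2971584} \approx -0.00027628$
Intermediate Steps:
$L{\left(Q,w \right)} = Q \left(2 + Q\right)$
$s{\left(v,a \right)} = -1642$ ($s{\left(v,a \right)} = -1110 - 532 = -1642$)
$y{\left(g,N \right)} = 4 N + 2 N g$ ($y{\left(g,N \right)} = \left(3 N + N\right) + \left(N + N\right) g = 4 N + 2 N g$)
$\frac{s{\left(-1097,-2767 \right)}}{y{\left(1606,L{\left(-44,42 \right)} \right)}} = - \frac{1642}{2 \left(- 44 \left(2 - 44\right)\right) \left(2 + 1606\right)} = - \frac{1642}{2 \left(\left(-44\right) \left(-42\right)\right) 1608} = - \frac{1642}{2 \cdot 1848 \cdot 1608} = - \frac{1642}{5943168} = \left(-1642\right) \frac{1}{5943168} = - \frac{821}{2971584}$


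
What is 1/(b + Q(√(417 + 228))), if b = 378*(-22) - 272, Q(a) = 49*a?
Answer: -8588/72205099 - 49*√645/72205099 ≈ -0.00013617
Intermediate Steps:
b = -8588 (b = -8316 - 272 = -8588)
1/(b + Q(√(417 + 228))) = 1/(-8588 + 49*√(417 + 228)) = 1/(-8588 + 49*√645)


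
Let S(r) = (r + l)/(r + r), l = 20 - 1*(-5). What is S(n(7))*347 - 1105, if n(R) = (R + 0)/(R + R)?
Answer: 15487/2 ≈ 7743.5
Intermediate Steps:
l = 25 (l = 20 + 5 = 25)
n(R) = 1/2 (n(R) = R/((2*R)) = R*(1/(2*R)) = 1/2)
S(r) = (25 + r)/(2*r) (S(r) = (r + 25)/(r + r) = (25 + r)/((2*r)) = (25 + r)*(1/(2*r)) = (25 + r)/(2*r))
S(n(7))*347 - 1105 = ((25 + 1/2)/(2*(1/2)))*347 - 1105 = ((1/2)*2*(51/2))*347 - 1105 = (51/2)*347 - 1105 = 17697/2 - 1105 = 15487/2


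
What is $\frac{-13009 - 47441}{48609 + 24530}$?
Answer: $- \frac{60450}{73139} \approx -0.82651$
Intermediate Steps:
$\frac{-13009 - 47441}{48609 + 24530} = - \frac{60450}{73139}$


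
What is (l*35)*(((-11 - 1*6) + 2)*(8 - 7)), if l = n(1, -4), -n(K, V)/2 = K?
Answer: 1050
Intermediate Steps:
n(K, V) = -2*K
l = -2 (l = -2*1 = -2)
(l*35)*(((-11 - 1*6) + 2)*(8 - 7)) = (-2*35)*(((-11 - 1*6) + 2)*(8 - 7)) = -70*((-11 - 6) + 2) = -70*(-17 + 2) = -(-1050) = -70*(-15) = 1050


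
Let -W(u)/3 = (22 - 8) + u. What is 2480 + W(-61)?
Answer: 2621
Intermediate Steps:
W(u) = -42 - 3*u (W(u) = -3*((22 - 8) + u) = -3*(14 + u) = -42 - 3*u)
2480 + W(-61) = 2480 + (-42 - 3*(-61)) = 2480 + (-42 + 183) = 2480 + 141 = 2621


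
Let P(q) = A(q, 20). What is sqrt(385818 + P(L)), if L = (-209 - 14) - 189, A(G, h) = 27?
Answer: sqrt(385845) ≈ 621.16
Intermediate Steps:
L = -412 (L = -223 - 189 = -412)
P(q) = 27
sqrt(385818 + P(L)) = sqrt(385818 + 27) = sqrt(385845)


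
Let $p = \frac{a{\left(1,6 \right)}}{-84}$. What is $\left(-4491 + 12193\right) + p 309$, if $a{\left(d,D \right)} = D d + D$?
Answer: $\frac{53605}{7} \approx 7657.9$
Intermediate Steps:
$a{\left(d,D \right)} = D + D d$
$p = - \frac{1}{7}$ ($p = \frac{6 \left(1 + 1\right)}{-84} = 6 \cdot 2 \left(- \frac{1}{84}\right) = 12 \left(- \frac{1}{84}\right) = - \frac{1}{7} \approx -0.14286$)
$\left(-4491 + 12193\right) + p 309 = \left(-4491 + 12193\right) - \frac{309}{7} = 7702 - \frac{309}{7} = \frac{53605}{7}$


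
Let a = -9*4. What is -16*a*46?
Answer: 26496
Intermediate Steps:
a = -36
-16*a*46 = -16*(-36)*46 = 576*46 = 26496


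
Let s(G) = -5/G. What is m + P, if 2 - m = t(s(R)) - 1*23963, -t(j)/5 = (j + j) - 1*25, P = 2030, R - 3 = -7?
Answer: 51765/2 ≈ 25883.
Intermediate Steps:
R = -4 (R = 3 - 7 = -4)
t(j) = 125 - 10*j (t(j) = -5*((j + j) - 1*25) = -5*(2*j - 25) = -5*(-25 + 2*j) = 125 - 10*j)
m = 47705/2 (m = 2 - ((125 - (-50)/(-4)) - 1*23963) = 2 - ((125 - (-50)*(-1)/4) - 23963) = 2 - ((125 - 10*5/4) - 23963) = 2 - ((125 - 25/2) - 23963) = 2 - (225/2 - 23963) = 2 - 1*(-47701/2) = 2 + 47701/2 = 47705/2 ≈ 23853.)
m + P = 47705/2 + 2030 = 51765/2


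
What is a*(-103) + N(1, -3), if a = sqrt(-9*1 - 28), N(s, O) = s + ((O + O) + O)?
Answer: -8 - 103*I*sqrt(37) ≈ -8.0 - 626.52*I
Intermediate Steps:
N(s, O) = s + 3*O (N(s, O) = s + (2*O + O) = s + 3*O)
a = I*sqrt(37) (a = sqrt(-9 - 28) = sqrt(-37) = I*sqrt(37) ≈ 6.0828*I)
a*(-103) + N(1, -3) = (I*sqrt(37))*(-103) + (1 + 3*(-3)) = -103*I*sqrt(37) + (1 - 9) = -103*I*sqrt(37) - 8 = -8 - 103*I*sqrt(37)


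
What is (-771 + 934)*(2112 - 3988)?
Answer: -305788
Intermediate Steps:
(-771 + 934)*(2112 - 3988) = 163*(-1876) = -305788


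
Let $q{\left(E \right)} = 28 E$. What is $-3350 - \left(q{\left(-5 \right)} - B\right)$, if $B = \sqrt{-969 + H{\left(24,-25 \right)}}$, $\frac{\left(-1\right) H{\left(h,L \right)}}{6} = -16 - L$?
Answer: $-3210 + i \sqrt{1023} \approx -3210.0 + 31.984 i$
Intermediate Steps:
$H{\left(h,L \right)} = 96 + 6 L$ ($H{\left(h,L \right)} = - 6 \left(-16 - L\right) = 96 + 6 L$)
$B = i \sqrt{1023}$ ($B = \sqrt{-969 + \left(96 + 6 \left(-25\right)\right)} = \sqrt{-969 + \left(96 - 150\right)} = \sqrt{-969 - 54} = \sqrt{-1023} = i \sqrt{1023} \approx 31.984 i$)
$-3350 - \left(q{\left(-5 \right)} - B\right) = -3350 - \left(28 \left(-5\right) - i \sqrt{1023}\right) = -3350 - \left(-140 - i \sqrt{1023}\right) = -3350 + \left(140 + i \sqrt{1023}\right) = -3210 + i \sqrt{1023}$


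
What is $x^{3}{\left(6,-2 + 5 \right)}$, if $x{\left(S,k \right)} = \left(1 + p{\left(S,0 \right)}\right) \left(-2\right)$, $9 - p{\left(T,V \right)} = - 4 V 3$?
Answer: $-8000$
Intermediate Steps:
$p{\left(T,V \right)} = 9 + 12 V$ ($p{\left(T,V \right)} = 9 - - 4 V 3 = 9 - - 12 V = 9 + 12 V$)
$x{\left(S,k \right)} = -20$ ($x{\left(S,k \right)} = \left(1 + \left(9 + 12 \cdot 0\right)\right) \left(-2\right) = \left(1 + \left(9 + 0\right)\right) \left(-2\right) = \left(1 + 9\right) \left(-2\right) = 10 \left(-2\right) = -20$)
$x^{3}{\left(6,-2 + 5 \right)} = \left(-20\right)^{3} = -8000$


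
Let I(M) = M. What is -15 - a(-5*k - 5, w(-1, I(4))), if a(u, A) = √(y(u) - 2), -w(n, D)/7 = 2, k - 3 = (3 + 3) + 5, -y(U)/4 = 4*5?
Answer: -15 - I*√82 ≈ -15.0 - 9.0554*I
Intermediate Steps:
y(U) = -80 (y(U) = -16*5 = -4*20 = -80)
k = 14 (k = 3 + ((3 + 3) + 5) = 3 + (6 + 5) = 3 + 11 = 14)
w(n, D) = -14 (w(n, D) = -7*2 = -14)
a(u, A) = I*√82 (a(u, A) = √(-80 - 2) = √(-82) = I*√82)
-15 - a(-5*k - 5, w(-1, I(4))) = -15 - I*√82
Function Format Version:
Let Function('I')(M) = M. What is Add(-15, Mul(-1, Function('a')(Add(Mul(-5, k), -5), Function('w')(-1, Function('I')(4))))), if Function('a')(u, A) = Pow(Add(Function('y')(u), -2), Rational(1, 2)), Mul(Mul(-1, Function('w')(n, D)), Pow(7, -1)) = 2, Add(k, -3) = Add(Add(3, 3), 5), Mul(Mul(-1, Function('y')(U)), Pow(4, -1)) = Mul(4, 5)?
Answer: Add(-15, Mul(-1, I, Pow(82, Rational(1, 2)))) ≈ Add(-15.000, Mul(-9.0554, I))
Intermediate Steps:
Function('y')(U) = -80 (Function('y')(U) = Mul(-4, Mul(4, 5)) = Mul(-4, 20) = -80)
k = 14 (k = Add(3, Add(Add(3, 3), 5)) = Add(3, Add(6, 5)) = Add(3, 11) = 14)
Function('w')(n, D) = -14 (Function('w')(n, D) = Mul(-7, 2) = -14)
Function('a')(u, A) = Mul(I, Pow(82, Rational(1, 2))) (Function('a')(u, A) = Pow(Add(-80, -2), Rational(1, 2)) = Pow(-82, Rational(1, 2)) = Mul(I, Pow(82, Rational(1, 2))))
Add(-15, Mul(-1, Function('a')(Add(Mul(-5, k), -5), Function('w')(-1, Function('I')(4))))) = Add(-15, Mul(-1, Mul(I, Pow(82, Rational(1, 2))))) = Add(-15, Mul(-1, I, Pow(82, Rational(1, 2))))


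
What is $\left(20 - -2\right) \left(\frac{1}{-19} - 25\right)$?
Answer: $- \frac{10472}{19} \approx -551.16$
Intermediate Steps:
$\left(20 - -2\right) \left(\frac{1}{-19} - 25\right) = \left(20 + 2\right) \left(- \frac{1}{19} - 25\right) = 22 \left(- \frac{476}{19}\right) = - \frac{10472}{19}$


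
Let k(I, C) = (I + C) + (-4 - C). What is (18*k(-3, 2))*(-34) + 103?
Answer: 4387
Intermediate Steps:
k(I, C) = -4 + I (k(I, C) = (C + I) + (-4 - C) = -4 + I)
(18*k(-3, 2))*(-34) + 103 = (18*(-4 - 3))*(-34) + 103 = (18*(-7))*(-34) + 103 = -126*(-34) + 103 = 4284 + 103 = 4387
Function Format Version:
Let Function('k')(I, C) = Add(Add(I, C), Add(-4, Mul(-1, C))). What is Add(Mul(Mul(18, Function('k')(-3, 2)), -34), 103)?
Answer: 4387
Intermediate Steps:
Function('k')(I, C) = Add(-4, I) (Function('k')(I, C) = Add(Add(C, I), Add(-4, Mul(-1, C))) = Add(-4, I))
Add(Mul(Mul(18, Function('k')(-3, 2)), -34), 103) = Add(Mul(Mul(18, Add(-4, -3)), -34), 103) = Add(Mul(Mul(18, -7), -34), 103) = Add(Mul(-126, -34), 103) = Add(4284, 103) = 4387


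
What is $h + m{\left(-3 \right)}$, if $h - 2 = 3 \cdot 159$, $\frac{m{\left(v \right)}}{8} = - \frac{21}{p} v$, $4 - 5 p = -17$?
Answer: $599$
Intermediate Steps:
$p = \frac{21}{5}$ ($p = \frac{4}{5} - - \frac{17}{5} = \frac{4}{5} + \frac{17}{5} = \frac{21}{5} \approx 4.2$)
$m{\left(v \right)} = - 40 v$ ($m{\left(v \right)} = 8 - \frac{21}{\frac{21}{5}} v = 8 \left(-21\right) \frac{5}{21} v = 8 \left(- 5 v\right) = - 40 v$)
$h = 479$ ($h = 2 + 3 \cdot 159 = 2 + 477 = 479$)
$h + m{\left(-3 \right)} = 479 - -120 = 479 + 120 = 599$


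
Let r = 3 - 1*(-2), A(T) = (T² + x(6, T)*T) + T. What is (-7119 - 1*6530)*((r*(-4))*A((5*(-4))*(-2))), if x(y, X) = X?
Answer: 884455200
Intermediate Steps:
A(T) = T + 2*T² (A(T) = (T² + T*T) + T = (T² + T²) + T = 2*T² + T = T + 2*T²)
r = 5 (r = 3 + 2 = 5)
(-7119 - 1*6530)*((r*(-4))*A((5*(-4))*(-2))) = (-7119 - 1*6530)*((5*(-4))*(((5*(-4))*(-2))*(1 + 2*((5*(-4))*(-2))))) = (-7119 - 6530)*(-20*(-20*(-2))*(1 + 2*(-20*(-2)))) = -(-272980)*40*(1 + 2*40) = -(-272980)*40*(1 + 80) = -(-272980)*40*81 = -(-272980)*3240 = -13649*(-64800) = 884455200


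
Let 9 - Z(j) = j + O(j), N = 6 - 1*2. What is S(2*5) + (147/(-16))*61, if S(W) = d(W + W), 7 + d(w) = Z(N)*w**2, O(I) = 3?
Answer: 3721/16 ≈ 232.56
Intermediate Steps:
N = 4 (N = 6 - 2 = 4)
Z(j) = 6 - j (Z(j) = 9 - (j + 3) = 9 - (3 + j) = 9 + (-3 - j) = 6 - j)
d(w) = -7 + 2*w**2 (d(w) = -7 + (6 - 1*4)*w**2 = -7 + (6 - 4)*w**2 = -7 + 2*w**2)
S(W) = -7 + 8*W**2 (S(W) = -7 + 2*(W + W)**2 = -7 + 2*(2*W)**2 = -7 + 2*(4*W**2) = -7 + 8*W**2)
S(2*5) + (147/(-16))*61 = (-7 + 8*(2*5)**2) + (147/(-16))*61 = (-7 + 8*10**2) + (147*(-1/16))*61 = (-7 + 8*100) - 147/16*61 = (-7 + 800) - 8967/16 = 793 - 8967/16 = 3721/16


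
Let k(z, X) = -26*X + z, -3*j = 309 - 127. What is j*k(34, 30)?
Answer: 135772/3 ≈ 45257.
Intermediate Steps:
j = -182/3 (j = -(309 - 127)/3 = -⅓*182 = -182/3 ≈ -60.667)
k(z, X) = z - 26*X
j*k(34, 30) = -182*(34 - 26*30)/3 = -182*(34 - 780)/3 = -182/3*(-746) = 135772/3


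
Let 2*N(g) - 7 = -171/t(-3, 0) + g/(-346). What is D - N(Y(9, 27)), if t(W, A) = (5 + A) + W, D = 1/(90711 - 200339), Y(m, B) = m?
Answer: 744648017/18965644 ≈ 39.263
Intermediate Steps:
D = -1/109628 (D = 1/(-109628) = -1/109628 ≈ -9.1218e-6)
t(W, A) = 5 + A + W
N(g) = -157/4 - g/692 (N(g) = 7/2 + (-171/(5 + 0 - 3) + g/(-346))/2 = 7/2 + (-171/2 + g*(-1/346))/2 = 7/2 + (-171*½ - g/346)/2 = 7/2 + (-171/2 - g/346)/2 = 7/2 + (-171/4 - g/692) = -157/4 - g/692)
D - N(Y(9, 27)) = -1/109628 - (-157/4 - 1/692*9) = -1/109628 - (-157/4 - 9/692) = -1/109628 - 1*(-13585/346) = -1/109628 + 13585/346 = 744648017/18965644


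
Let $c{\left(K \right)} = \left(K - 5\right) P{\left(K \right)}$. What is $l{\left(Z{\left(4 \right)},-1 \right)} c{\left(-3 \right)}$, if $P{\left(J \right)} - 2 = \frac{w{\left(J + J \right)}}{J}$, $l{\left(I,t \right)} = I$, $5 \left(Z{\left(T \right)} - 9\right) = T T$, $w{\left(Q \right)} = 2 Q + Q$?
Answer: $- \frac{3904}{5} \approx -780.8$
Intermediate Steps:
$w{\left(Q \right)} = 3 Q$
$Z{\left(T \right)} = 9 + \frac{T^{2}}{5}$ ($Z{\left(T \right)} = 9 + \frac{T T}{5} = 9 + \frac{T^{2}}{5}$)
$P{\left(J \right)} = 8$ ($P{\left(J \right)} = 2 + \frac{3 \left(J + J\right)}{J} = 2 + \frac{3 \cdot 2 J}{J} = 2 + \frac{6 J}{J} = 2 + 6 = 8$)
$c{\left(K \right)} = -40 + 8 K$ ($c{\left(K \right)} = \left(K - 5\right) 8 = \left(-5 + K\right) 8 = -40 + 8 K$)
$l{\left(Z{\left(4 \right)},-1 \right)} c{\left(-3 \right)} = \left(9 + \frac{4^{2}}{5}\right) \left(-40 + 8 \left(-3\right)\right) = \left(9 + \frac{1}{5} \cdot 16\right) \left(-40 - 24\right) = \left(9 + \frac{16}{5}\right) \left(-64\right) = \frac{61}{5} \left(-64\right) = - \frac{3904}{5}$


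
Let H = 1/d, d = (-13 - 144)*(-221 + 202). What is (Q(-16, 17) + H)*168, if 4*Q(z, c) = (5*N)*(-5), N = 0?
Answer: 168/2983 ≈ 0.056319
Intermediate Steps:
d = 2983 (d = -157*(-19) = 2983)
Q(z, c) = 0 (Q(z, c) = ((5*0)*(-5))/4 = (0*(-5))/4 = (¼)*0 = 0)
H = 1/2983 ≈ 0.00033523
(Q(-16, 17) + H)*168 = (0 + 1/2983)*168 = (1/2983)*168 = 168/2983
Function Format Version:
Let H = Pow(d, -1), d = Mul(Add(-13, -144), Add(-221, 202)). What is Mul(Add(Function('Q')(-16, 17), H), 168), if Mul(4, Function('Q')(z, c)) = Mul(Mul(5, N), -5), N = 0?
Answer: Rational(168, 2983) ≈ 0.056319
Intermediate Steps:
d = 2983 (d = Mul(-157, -19) = 2983)
Function('Q')(z, c) = 0 (Function('Q')(z, c) = Mul(Rational(1, 4), Mul(Mul(5, 0), -5)) = Mul(Rational(1, 4), Mul(0, -5)) = Mul(Rational(1, 4), 0) = 0)
H = Rational(1, 2983) (H = Pow(2983, -1) = Rational(1, 2983) ≈ 0.00033523)
Mul(Add(Function('Q')(-16, 17), H), 168) = Mul(Add(0, Rational(1, 2983)), 168) = Mul(Rational(1, 2983), 168) = Rational(168, 2983)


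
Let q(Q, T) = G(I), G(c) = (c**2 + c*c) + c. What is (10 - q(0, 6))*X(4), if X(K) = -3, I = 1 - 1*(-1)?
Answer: 0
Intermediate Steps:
I = 2 (I = 1 + 1 = 2)
G(c) = c + 2*c**2 (G(c) = (c**2 + c**2) + c = 2*c**2 + c = c + 2*c**2)
q(Q, T) = 10 (q(Q, T) = 2*(1 + 2*2) = 2*(1 + 4) = 2*5 = 10)
(10 - q(0, 6))*X(4) = (10 - 1*10)*(-3) = (10 - 10)*(-3) = 0*(-3) = 0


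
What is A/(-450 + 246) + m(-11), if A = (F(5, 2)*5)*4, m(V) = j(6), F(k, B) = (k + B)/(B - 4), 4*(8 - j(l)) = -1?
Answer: 1753/204 ≈ 8.5931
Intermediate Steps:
j(l) = 33/4 (j(l) = 8 - ¼*(-1) = 8 + ¼ = 33/4)
F(k, B) = (B + k)/(-4 + B)
m(V) = 33/4
A = -70 (A = (((2 + 5)/(-4 + 2))*5)*4 = ((7/(-2))*5)*4 = (-½*7*5)*4 = -7/2*5*4 = -35/2*4 = -70)
A/(-450 + 246) + m(-11) = -70/(-450 + 246) + 33/4 = -70/(-204) + 33/4 = -1/204*(-70) + 33/4 = 35/102 + 33/4 = 1753/204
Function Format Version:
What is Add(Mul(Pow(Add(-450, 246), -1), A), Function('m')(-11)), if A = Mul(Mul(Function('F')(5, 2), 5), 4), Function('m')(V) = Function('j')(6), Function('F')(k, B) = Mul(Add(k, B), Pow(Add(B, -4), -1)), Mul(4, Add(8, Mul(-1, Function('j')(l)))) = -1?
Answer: Rational(1753, 204) ≈ 8.5931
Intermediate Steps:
Function('j')(l) = Rational(33, 4) (Function('j')(l) = Add(8, Mul(Rational(-1, 4), -1)) = Add(8, Rational(1, 4)) = Rational(33, 4))
Function('F')(k, B) = Mul(Pow(Add(-4, B), -1), Add(B, k)) (Function('F')(k, B) = Mul(Add(B, k), Pow(Add(-4, B), -1)) = Mul(Pow(Add(-4, B), -1), Add(B, k)))
Function('m')(V) = Rational(33, 4)
A = -70 (A = Mul(Mul(Mul(Pow(Add(-4, 2), -1), Add(2, 5)), 5), 4) = Mul(Mul(Mul(Pow(-2, -1), 7), 5), 4) = Mul(Mul(Mul(Rational(-1, 2), 7), 5), 4) = Mul(Mul(Rational(-7, 2), 5), 4) = Mul(Rational(-35, 2), 4) = -70)
Add(Mul(Pow(Add(-450, 246), -1), A), Function('m')(-11)) = Add(Mul(Pow(Add(-450, 246), -1), -70), Rational(33, 4)) = Add(Mul(Pow(-204, -1), -70), Rational(33, 4)) = Add(Mul(Rational(-1, 204), -70), Rational(33, 4)) = Add(Rational(35, 102), Rational(33, 4)) = Rational(1753, 204)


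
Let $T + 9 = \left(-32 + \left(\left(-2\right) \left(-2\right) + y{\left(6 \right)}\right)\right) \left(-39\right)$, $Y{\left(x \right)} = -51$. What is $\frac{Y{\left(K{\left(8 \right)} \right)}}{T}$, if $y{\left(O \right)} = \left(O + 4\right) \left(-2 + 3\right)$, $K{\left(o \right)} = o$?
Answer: $- \frac{17}{231} \approx -0.073593$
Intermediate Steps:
$y{\left(O \right)} = 4 + O$ ($y{\left(O \right)} = \left(4 + O\right) 1 = 4 + O$)
$T = 693$ ($T = -9 + \left(-32 + \left(\left(-2\right) \left(-2\right) + \left(4 + 6\right)\right)\right) \left(-39\right) = -9 + \left(-32 + \left(4 + 10\right)\right) \left(-39\right) = -9 + \left(-32 + 14\right) \left(-39\right) = -9 - -702 = -9 + 702 = 693$)
$\frac{Y{\left(K{\left(8 \right)} \right)}}{T} = - \frac{51}{693} = \left(-51\right) \frac{1}{693} = - \frac{17}{231}$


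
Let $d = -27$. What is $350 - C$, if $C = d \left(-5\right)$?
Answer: $215$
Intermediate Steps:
$C = 135$ ($C = \left(-27\right) \left(-5\right) = 135$)
$350 - C = 350 - 135 = 215$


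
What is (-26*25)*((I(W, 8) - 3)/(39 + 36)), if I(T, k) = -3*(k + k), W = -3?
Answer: 442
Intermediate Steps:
I(T, k) = -6*k
(-26*25)*((I(W, 8) - 3)/(39 + 36)) = (-26*25)*((-6*8 - 3)/(39 + 36)) = -650*(-48 - 3)/75 = -(-33150)/75 = -650*(-17/25) = 442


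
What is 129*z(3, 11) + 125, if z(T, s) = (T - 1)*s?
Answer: 2963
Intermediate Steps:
z(T, s) = s*(-1 + T) (z(T, s) = (-1 + T)*s = s*(-1 + T))
129*z(3, 11) + 125 = 129*(11*(-1 + 3)) + 125 = 129*(11*2) + 125 = 129*22 + 125 = 2838 + 125 = 2963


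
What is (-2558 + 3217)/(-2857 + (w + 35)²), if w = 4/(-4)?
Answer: -659/1701 ≈ -0.38742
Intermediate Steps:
w = -1 (w = 4*(-¼) = -1)
(-2558 + 3217)/(-2857 + (w + 35)²) = (-2558 + 3217)/(-2857 + (-1 + 35)²) = 659/(-2857 + 34²) = 659/(-2857 + 1156) = 659/(-1701) = 659*(-1/1701) = -659/1701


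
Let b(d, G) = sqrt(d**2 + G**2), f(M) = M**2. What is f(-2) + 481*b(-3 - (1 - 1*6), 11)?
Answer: 4 + 2405*sqrt(5) ≈ 5381.7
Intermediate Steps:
b(d, G) = sqrt(G**2 + d**2)
f(-2) + 481*b(-3 - (1 - 1*6), 11) = (-2)**2 + 481*sqrt(11**2 + (-3 - (1 - 1*6))**2) = 4 + 481*sqrt(121 + (-3 - (1 - 6))**2) = 4 + 481*sqrt(121 + (-3 - 1*(-5))**2) = 4 + 481*sqrt(121 + (-3 + 5)**2) = 4 + 481*sqrt(121 + 2**2) = 4 + 481*sqrt(121 + 4) = 4 + 481*sqrt(125) = 4 + 481*(5*sqrt(5)) = 4 + 2405*sqrt(5)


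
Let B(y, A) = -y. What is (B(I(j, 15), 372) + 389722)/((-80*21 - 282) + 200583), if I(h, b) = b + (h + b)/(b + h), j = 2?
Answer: 129902/66207 ≈ 1.9621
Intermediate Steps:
I(h, b) = 1 + b (I(h, b) = b + (b + h)/(b + h) = b + 1 = 1 + b)
(B(I(j, 15), 372) + 389722)/((-80*21 - 282) + 200583) = (-(1 + 15) + 389722)/((-80*21 - 282) + 200583) = (-1*16 + 389722)/((-1680 - 282) + 200583) = (-16 + 389722)/(-1962 + 200583) = 389706/198621 = 389706*(1/198621) = 129902/66207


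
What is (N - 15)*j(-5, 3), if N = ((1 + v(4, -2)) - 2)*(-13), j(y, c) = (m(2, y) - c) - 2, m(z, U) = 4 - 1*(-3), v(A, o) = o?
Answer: 48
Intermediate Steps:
m(z, U) = 7 (m(z, U) = 4 + 3 = 7)
j(y, c) = 5 - c (j(y, c) = (7 - c) - 2 = 5 - c)
N = 39 (N = ((1 - 2) - 2)*(-13) = (-1 - 2)*(-13) = -3*(-13) = 39)
(N - 15)*j(-5, 3) = (39 - 15)*(5 - 1*3) = 24*(5 - 3) = 24*2 = 48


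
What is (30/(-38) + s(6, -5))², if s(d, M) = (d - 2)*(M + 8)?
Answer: 45369/361 ≈ 125.68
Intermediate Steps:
s(d, M) = (-2 + d)*(8 + M)
(30/(-38) + s(6, -5))² = (30/(-38) + (-16 - 2*(-5) + 8*6 - 5*6))² = (30*(-1/38) + (-16 + 10 + 48 - 30))² = (-15/19 + 12)² = (213/19)² = 45369/361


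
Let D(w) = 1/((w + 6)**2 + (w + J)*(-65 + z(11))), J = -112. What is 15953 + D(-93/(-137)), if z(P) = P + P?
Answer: 1446631874067/90680866 ≈ 15953.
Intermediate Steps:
z(P) = 2*P
D(w) = 1/(4816 + (6 + w)**2 - 43*w) (D(w) = 1/((w + 6)**2 + (w - 112)*(-65 + 2*11)) = 1/((6 + w)**2 + (-112 + w)*(-65 + 22)) = 1/((6 + w)**2 + (-112 + w)*(-43)) = 1/((6 + w)**2 + (4816 - 43*w)) = 1/(4816 + (6 + w)**2 - 43*w))
15953 + D(-93/(-137)) = 15953 + 1/(4852 + (-93/(-137))**2 - (-2883)/(-137)) = 15953 + 1/(4852 + (-93*(-1/137))**2 - (-2883)*(-1)/137) = 15953 + 1/(4852 + (93/137)**2 - 31*93/137) = 15953 + 1/(4852 + 8649/18769 - 2883/137) = 15953 + 1/(90680866/18769) = 15953 + 18769/90680866 = 1446631874067/90680866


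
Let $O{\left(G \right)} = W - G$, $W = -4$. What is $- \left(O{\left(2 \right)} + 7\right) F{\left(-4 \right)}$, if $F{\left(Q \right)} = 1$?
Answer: $-1$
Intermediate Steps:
$O{\left(G \right)} = -4 - G$
$- \left(O{\left(2 \right)} + 7\right) F{\left(-4 \right)} = - \left(\left(-4 - 2\right) + 7\right) 1 = - \left(-6 + 7\right) 1 = - 1 \cdot 1 = \left(-1\right) 1 = -1$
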